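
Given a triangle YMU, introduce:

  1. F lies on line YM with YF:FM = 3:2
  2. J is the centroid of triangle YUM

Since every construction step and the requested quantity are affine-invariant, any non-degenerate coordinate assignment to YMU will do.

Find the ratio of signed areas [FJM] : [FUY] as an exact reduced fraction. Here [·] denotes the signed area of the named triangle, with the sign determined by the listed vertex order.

[FJM]:[FUY] = -2/9

Work in coordinates with Y = (0, 0), M = (1, 0), U = (0, 1).
1. F lies on line YM with YF:FM = 3:2 ⇒ F = (3/5, 0)
2. J is the centroid of triangle YUM ⇒ J = (1/3, 1/3)
2·[FJM] = -2/15, 2·[FUY] = 3/5
[FJM]:[FUY] = -2/15:3/5 = -2/9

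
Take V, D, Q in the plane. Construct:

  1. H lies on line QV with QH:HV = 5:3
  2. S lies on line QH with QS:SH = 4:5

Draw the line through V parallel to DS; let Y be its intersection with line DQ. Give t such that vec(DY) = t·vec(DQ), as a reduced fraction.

Set V = (0, 0), D = (1, 0), Q = (0, 1); any affine frame gives the same invariant.
1. H lies on line QV with QH:HV = 5:3 ⇒ H = (0, 3/8)
2. S lies on line QH with QS:SH = 4:5 ⇒ S = (0, 13/18)
through V parallel to DS: direction (-1, 13/18); meets DQ at Y = (18/5, -13/5)
Y = D + t·(Q−D) with t = -13/5

t = -13/5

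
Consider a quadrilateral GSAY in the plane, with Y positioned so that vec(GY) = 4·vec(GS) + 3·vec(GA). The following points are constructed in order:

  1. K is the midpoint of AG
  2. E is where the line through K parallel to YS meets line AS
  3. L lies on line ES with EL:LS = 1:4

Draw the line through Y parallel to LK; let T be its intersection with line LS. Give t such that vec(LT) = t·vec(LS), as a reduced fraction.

t = -2

Set G = (0, 0), S = (1, 0), A = (0, 1), Y = (4, 3); any affine frame gives the same invariant.
1. K is the midpoint of AG ⇒ K = (0, 1/2)
2. E is where the line through K parallel to YS meets line AS ⇒ E = (1/4, 3/4)
3. L lies on line ES with EL:LS = 1:4 ⇒ L = (2/5, 3/5)
through Y parallel to LK: direction (-2/5, -1/10); meets LS at T = (-4/5, 9/5)
T = L + t·(S−L) with t = -2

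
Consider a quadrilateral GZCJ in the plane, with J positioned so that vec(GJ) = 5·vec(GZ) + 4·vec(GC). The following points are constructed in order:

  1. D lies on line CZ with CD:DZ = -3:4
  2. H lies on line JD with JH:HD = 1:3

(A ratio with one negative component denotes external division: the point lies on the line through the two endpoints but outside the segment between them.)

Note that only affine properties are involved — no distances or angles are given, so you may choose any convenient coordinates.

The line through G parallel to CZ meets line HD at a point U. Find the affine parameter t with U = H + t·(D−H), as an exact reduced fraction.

Assign G = (0, 0), Z = (1, 0), C = (0, 1), J = (5, 4) — the answer is frame-independent, so this choice is without loss of generality.
1. D lies on line CZ with CD:DZ = -3:4 ⇒ D = (-3, 4)
2. H lies on line JD with JH:HD = 1:3 ⇒ H = (3, 4)
through G parallel to CZ: direction (1, -1); meets HD at U = (-4, 4)
U = H + t·(D−H) with t = 7/6

t = 7/6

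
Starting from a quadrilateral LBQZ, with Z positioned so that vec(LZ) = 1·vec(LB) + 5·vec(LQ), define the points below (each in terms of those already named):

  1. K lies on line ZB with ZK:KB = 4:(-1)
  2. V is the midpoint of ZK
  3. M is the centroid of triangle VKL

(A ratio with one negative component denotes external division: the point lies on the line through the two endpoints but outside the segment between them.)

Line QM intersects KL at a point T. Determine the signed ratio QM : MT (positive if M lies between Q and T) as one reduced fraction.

Set L = (0, 0), B = (1, 0), Q = (0, 1), Z = (1, 5); any affine frame gives the same invariant.
1. K lies on line ZB with ZK:KB = 4:(-1) ⇒ K = (1, -5/3)
2. V is the midpoint of ZK ⇒ V = (1, 5/3)
3. M is the centroid of triangle VKL ⇒ M = (2/3, 0)
line QM meets KL at T = (-6, 10)
M = Q + t·(T−Q) with t = -1/9, so QM:MT = -1/9:10/9

QM:MT = -1/10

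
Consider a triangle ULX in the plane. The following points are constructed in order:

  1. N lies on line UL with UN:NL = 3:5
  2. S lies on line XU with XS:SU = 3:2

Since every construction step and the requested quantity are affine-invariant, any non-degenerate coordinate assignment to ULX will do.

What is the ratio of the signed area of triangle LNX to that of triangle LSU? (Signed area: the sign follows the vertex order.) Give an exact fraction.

[LNX]:[LSU] = -25/16

Work in coordinates with U = (0, 0), L = (1, 0), X = (0, 1).
1. N lies on line UL with UN:NL = 3:5 ⇒ N = (3/8, 0)
2. S lies on line XU with XS:SU = 3:2 ⇒ S = (0, 2/5)
2·[LNX] = -5/8, 2·[LSU] = 2/5
[LNX]:[LSU] = -5/8:2/5 = -25/16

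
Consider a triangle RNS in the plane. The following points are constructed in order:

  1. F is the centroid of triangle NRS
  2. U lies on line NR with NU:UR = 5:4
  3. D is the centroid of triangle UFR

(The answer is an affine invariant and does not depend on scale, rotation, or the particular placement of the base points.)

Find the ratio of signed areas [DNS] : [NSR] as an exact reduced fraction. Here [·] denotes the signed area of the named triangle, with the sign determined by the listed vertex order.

Set R = (0, 0), N = (1, 0), S = (0, 1); any affine frame gives the same invariant.
1. F is the centroid of triangle NRS ⇒ F = (1/3, 1/3)
2. U lies on line NR with NU:UR = 5:4 ⇒ U = (4/9, 0)
3. D is the centroid of triangle UFR ⇒ D = (7/27, 1/9)
2·[DNS] = 17/27, 2·[NSR] = 1
[DNS]:[NSR] = 17/27:1 = 17/27

[DNS]:[NSR] = 17/27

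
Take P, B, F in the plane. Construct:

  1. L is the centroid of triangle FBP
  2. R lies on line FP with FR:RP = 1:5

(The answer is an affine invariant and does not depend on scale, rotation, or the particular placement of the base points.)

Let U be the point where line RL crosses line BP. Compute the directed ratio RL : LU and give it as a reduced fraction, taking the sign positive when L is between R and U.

RL:LU = 3/2

Set P = (0, 0), B = (1, 0), F = (0, 1); any affine frame gives the same invariant.
1. L is the centroid of triangle FBP ⇒ L = (1/3, 1/3)
2. R lies on line FP with FR:RP = 1:5 ⇒ R = (0, 5/6)
line RL meets BP at U = (5/9, 0)
L = R + t·(U−R) with t = 3/5, so RL:LU = 3/5:2/5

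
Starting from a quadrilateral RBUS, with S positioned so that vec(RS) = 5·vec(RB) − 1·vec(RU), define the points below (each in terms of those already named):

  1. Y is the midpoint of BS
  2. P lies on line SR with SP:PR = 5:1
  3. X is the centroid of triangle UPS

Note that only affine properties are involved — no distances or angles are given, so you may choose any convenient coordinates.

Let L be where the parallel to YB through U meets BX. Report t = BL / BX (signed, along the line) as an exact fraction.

t = 54/13

Assign R = (0, 0), B = (1, 0), U = (0, 1), S = (5, -1) — the answer is frame-independent, so this choice is without loss of generality.
1. Y is the midpoint of BS ⇒ Y = (3, -1/2)
2. P lies on line SR with SP:PR = 5:1 ⇒ P = (5/6, -1/6)
3. X is the centroid of triangle UPS ⇒ X = (35/18, -1/18)
through U parallel to YB: direction (-2, 1/2); meets BX at L = (64/13, -3/13)
L = B + t·(X−B) with t = 54/13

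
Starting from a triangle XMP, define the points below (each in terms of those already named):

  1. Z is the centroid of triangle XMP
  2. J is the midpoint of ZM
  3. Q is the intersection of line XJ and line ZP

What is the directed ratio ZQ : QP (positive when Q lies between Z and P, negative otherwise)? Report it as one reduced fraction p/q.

Assign X = (0, 0), M = (1, 0), P = (0, 1) — the answer is frame-independent, so this choice is without loss of generality.
1. Z is the centroid of triangle XMP ⇒ Z = (1/3, 1/3)
2. J is the midpoint of ZM ⇒ J = (2/3, 1/6)
3. Q is the intersection of line XJ and line ZP ⇒ Q = (4/9, 1/9)
Q = Z + t·(P−Z) with t = -1/3, so ZQ:QP = t:(1−t) = -1/3:4/3

ZQ:QP = -1/4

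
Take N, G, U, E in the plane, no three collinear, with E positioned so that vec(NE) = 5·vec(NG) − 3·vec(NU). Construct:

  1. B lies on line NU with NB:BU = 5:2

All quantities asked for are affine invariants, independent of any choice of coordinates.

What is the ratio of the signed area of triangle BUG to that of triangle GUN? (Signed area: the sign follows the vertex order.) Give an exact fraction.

Assign N = (0, 0), G = (1, 0), U = (0, 1), E = (5, -3) — the answer is frame-independent, so this choice is without loss of generality.
1. B lies on line NU with NB:BU = 5:2 ⇒ B = (0, 5/7)
2·[BUG] = -2/7, 2·[GUN] = 1
[BUG]:[GUN] = -2/7:1 = -2/7

[BUG]:[GUN] = -2/7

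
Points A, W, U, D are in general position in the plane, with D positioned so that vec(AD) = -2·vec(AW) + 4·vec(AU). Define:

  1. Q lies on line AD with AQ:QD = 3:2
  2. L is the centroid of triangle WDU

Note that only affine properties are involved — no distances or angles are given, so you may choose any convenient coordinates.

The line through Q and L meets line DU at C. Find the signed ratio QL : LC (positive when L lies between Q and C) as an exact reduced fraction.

QL:LC = -17/5

Work in coordinates with A = (0, 0), W = (1, 0), U = (0, 1), D = (-2, 4).
1. Q lies on line AD with AQ:QD = 3:2 ⇒ Q = (-6/5, 12/5)
2. L is the centroid of triangle WDU ⇒ L = (-1/3, 5/3)
line QL meets DU at C = (-10/17, 32/17)
L = Q + t·(C−Q) with t = 17/12, so QL:LC = 17/12:-5/12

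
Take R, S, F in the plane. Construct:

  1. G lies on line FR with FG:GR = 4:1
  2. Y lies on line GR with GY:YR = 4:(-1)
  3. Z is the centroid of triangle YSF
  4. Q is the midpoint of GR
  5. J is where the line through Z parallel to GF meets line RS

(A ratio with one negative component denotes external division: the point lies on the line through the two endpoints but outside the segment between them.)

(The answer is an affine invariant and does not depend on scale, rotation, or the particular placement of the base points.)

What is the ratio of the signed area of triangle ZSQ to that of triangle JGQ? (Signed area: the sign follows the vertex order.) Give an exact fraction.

Set R = (0, 0), S = (1, 0), F = (0, 1); any affine frame gives the same invariant.
1. G lies on line FR with FG:GR = 4:1 ⇒ G = (0, 1/5)
2. Y lies on line GR with GY:YR = 4:(-1) ⇒ Y = (0, -1/15)
3. Z is the centroid of triangle YSF ⇒ Z = (1/3, 14/45)
4. Q is the midpoint of GR ⇒ Q = (0, 1/10)
5. J is where the line through Z parallel to GF meets line RS ⇒ J = (1/3, 0)
2·[ZSQ] = -11/45, 2·[JGQ] = 1/30
[ZSQ]:[JGQ] = -11/45:1/30 = -22/3

[ZSQ]:[JGQ] = -22/3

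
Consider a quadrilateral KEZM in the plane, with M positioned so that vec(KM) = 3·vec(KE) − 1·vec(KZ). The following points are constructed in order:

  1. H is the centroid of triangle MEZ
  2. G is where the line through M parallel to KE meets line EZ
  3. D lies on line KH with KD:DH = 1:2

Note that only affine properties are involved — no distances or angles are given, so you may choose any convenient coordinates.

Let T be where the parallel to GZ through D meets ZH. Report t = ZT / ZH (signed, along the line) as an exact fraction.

Choose coordinates K = (0, 0), E = (1, 0), Z = (0, 1), M = (3, -1).
1. H is the centroid of triangle MEZ ⇒ H = (4/3, 0)
2. G is where the line through M parallel to KE meets line EZ ⇒ G = (2, -1)
3. D lies on line KH with KD:DH = 1:2 ⇒ D = (4/9, 0)
through D parallel to GZ: direction (-2, 2); meets ZH at T = (-20/9, 8/3)
T = Z + t·(H−Z) with t = -5/3

t = -5/3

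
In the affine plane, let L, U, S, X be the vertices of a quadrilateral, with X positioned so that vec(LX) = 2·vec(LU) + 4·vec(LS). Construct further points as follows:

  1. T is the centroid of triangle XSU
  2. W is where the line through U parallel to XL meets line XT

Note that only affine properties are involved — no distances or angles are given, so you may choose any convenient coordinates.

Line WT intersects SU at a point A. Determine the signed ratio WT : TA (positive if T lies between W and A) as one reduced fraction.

WT:TA = -10

Choose coordinates L = (0, 0), U = (1, 0), S = (0, 1), X = (2, 4).
1. T is the centroid of triangle XSU ⇒ T = (1, 5/3)
2. W is where the line through U parallel to XL meets line XT ⇒ W = (-4, -10)
line WT meets SU at A = (1/2, 1/2)
T = W + t·(A−W) with t = 10/9, so WT:TA = 10/9:-1/9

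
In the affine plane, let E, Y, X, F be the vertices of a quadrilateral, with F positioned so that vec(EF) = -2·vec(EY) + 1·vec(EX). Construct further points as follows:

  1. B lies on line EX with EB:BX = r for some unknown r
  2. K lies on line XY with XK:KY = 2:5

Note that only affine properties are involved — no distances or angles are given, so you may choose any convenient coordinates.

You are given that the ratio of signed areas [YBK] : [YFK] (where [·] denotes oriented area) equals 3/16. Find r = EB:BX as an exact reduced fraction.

Assign E = (0, 0), Y = (1, 0), X = (0, 1), F = (-2, 1) — the answer is frame-independent, so this choice is without loss of generality.
1. With EB:BX = r, write λ = r/(r+1) so B = E + λ·(X−E); B is affine-linear in λ
2. K lies on line XY with XK:KY = 2:5 ⇒ K = (2/7, 5/7)
Every point depending on B is an affine combination of B and λ-independent points, so each such coordinate is linear in λ; the λ² term in each signed area is a multiple of (X−E)×(X−E) = 0, so 2·[YBK] and 2·[YFK] are each linear in λ. Evaluating at λ=0 and λ=1:
  2·[YBK] = 5/7·λ − 5/7,   2·[YFK] = -10/7
So [YBK]:[YFK] = (5/7·λ − 5/7) / (-10/7). Setting this equal to 3/16:
  5/7·λ − 5/7 = 3/16·(-10/7)  ⇒  λ = 5/8
Then r = λ/(1−λ) = (5/8)/(3/8) = 5/3. Check: with r = 5/3, B = (0, 5/8) and [YBK]:[YFK] = 3/16 as required.

r = 5/3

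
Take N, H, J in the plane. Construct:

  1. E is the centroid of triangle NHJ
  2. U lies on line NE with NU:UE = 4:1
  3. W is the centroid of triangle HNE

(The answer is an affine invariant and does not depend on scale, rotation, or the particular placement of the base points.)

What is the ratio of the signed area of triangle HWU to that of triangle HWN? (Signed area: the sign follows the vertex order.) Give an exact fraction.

[HWU]:[HWN] = -3/5

Work in coordinates with N = (0, 0), H = (1, 0), J = (0, 1).
1. E is the centroid of triangle NHJ ⇒ E = (1/3, 1/3)
2. U lies on line NE with NU:UE = 4:1 ⇒ U = (4/15, 4/15)
3. W is the centroid of triangle HNE ⇒ W = (4/9, 1/9)
2·[HWU] = -1/15, 2·[HWN] = 1/9
[HWU]:[HWN] = -1/15:1/9 = -3/5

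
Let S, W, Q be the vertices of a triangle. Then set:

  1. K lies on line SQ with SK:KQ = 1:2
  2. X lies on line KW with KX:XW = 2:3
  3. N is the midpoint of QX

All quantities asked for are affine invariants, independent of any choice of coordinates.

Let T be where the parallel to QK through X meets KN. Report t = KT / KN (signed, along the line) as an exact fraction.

Choose coordinates S = (0, 0), W = (1, 0), Q = (0, 1).
1. K lies on line SQ with SK:KQ = 1:2 ⇒ K = (0, 1/3)
2. X lies on line KW with KX:XW = 2:3 ⇒ X = (2/5, 1/5)
3. N is the midpoint of QX ⇒ N = (1/5, 3/5)
through X parallel to QK: direction (0, -2/3); meets KN at T = (2/5, 13/15)
T = K + t·(N−K) with t = 2

t = 2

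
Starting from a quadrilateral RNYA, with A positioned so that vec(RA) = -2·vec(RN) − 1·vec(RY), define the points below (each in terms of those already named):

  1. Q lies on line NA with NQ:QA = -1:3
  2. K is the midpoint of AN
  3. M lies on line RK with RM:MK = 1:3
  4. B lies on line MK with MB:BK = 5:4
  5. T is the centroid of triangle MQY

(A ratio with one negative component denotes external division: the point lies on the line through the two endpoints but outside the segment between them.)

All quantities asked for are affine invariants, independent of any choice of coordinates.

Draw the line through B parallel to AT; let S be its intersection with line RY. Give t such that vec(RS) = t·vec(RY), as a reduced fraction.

t = -32/201

Choose coordinates R = (0, 0), N = (1, 0), Y = (0, 1), A = (-2, -1).
1. Q lies on line NA with NQ:QA = -1:3 ⇒ Q = (5/2, 1/2)
2. K is the midpoint of AN ⇒ K = (-1/2, -1/2)
3. M lies on line RK with RM:MK = 1:3 ⇒ M = (-1/8, -1/8)
4. B lies on line MK with MB:BK = 5:4 ⇒ B = (-1/3, -1/3)
5. T is the centroid of triangle MQY ⇒ T = (19/24, 11/24)
through B parallel to AT: direction (67/24, 35/24); meets RY at S = (0, -32/201)
S = R + t·(Y−R) with t = -32/201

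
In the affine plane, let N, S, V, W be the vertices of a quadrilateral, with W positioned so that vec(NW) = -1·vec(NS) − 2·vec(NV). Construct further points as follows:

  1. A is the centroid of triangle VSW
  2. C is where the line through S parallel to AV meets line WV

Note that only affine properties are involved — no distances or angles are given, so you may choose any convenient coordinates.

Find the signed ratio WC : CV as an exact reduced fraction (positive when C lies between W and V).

Assign N = (0, 0), S = (1, 0), V = (0, 1), W = (-1, -2) — the answer is frame-independent, so this choice is without loss of generality.
1. A is the centroid of triangle VSW ⇒ A = (0, -1/3)
2. C is where the line through S parallel to AV meets line WV ⇒ C = (1, 4)
C = W + t·(V−W) with t = 2, so WC:CV = t:(1−t) = 2:-1

WC:CV = -2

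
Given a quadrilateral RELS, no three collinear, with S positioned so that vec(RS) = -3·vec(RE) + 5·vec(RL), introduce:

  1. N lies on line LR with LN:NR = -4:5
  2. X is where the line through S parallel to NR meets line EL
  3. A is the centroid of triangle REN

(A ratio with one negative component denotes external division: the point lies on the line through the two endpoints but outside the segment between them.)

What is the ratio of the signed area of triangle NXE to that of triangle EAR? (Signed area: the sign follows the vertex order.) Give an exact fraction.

Assign R = (0, 0), E = (1, 0), L = (0, 1), S = (-3, 5) — the answer is frame-independent, so this choice is without loss of generality.
1. N lies on line LR with LN:NR = -4:5 ⇒ N = (0, 5)
2. X is where the line through S parallel to NR meets line EL ⇒ X = (-3, 4)
3. A is the centroid of triangle REN ⇒ A = (1/3, 5/3)
2·[NXE] = 16, 2·[EAR] = 5/3
[NXE]:[EAR] = 16:5/3 = 48/5

[NXE]:[EAR] = 48/5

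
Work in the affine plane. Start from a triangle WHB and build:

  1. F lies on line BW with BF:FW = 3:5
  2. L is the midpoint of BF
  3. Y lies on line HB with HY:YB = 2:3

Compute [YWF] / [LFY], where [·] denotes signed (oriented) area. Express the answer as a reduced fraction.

Choose coordinates W = (0, 0), H = (1, 0), B = (0, 1).
1. F lies on line BW with BF:FW = 3:5 ⇒ F = (0, 5/8)
2. L is the midpoint of BF ⇒ L = (0, 13/16)
3. Y lies on line HB with HY:YB = 2:3 ⇒ Y = (3/5, 2/5)
2·[YWF] = -3/8, 2·[LFY] = 9/80
[YWF]:[LFY] = -3/8:9/80 = -10/3

[YWF]:[LFY] = -10/3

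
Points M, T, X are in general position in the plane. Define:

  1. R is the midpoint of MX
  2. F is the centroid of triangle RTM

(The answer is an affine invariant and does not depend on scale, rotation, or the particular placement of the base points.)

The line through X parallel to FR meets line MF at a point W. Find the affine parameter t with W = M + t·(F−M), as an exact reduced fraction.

Assign M = (0, 0), T = (1, 0), X = (0, 1) — the answer is frame-independent, so this choice is without loss of generality.
1. R is the midpoint of MX ⇒ R = (0, 1/2)
2. F is the centroid of triangle RTM ⇒ F = (1/3, 1/6)
through X parallel to FR: direction (-1/3, 1/3); meets MF at W = (2/3, 1/3)
W = M + t·(F−M) with t = 2

t = 2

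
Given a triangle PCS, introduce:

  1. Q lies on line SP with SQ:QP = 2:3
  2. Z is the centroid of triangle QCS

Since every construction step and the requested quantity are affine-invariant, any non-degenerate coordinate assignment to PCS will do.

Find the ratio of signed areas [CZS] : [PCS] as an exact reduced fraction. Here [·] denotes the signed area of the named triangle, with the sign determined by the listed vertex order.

[CZS]:[PCS] = -2/15

Set P = (0, 0), C = (1, 0), S = (0, 1); any affine frame gives the same invariant.
1. Q lies on line SP with SQ:QP = 2:3 ⇒ Q = (0, 3/5)
2. Z is the centroid of triangle QCS ⇒ Z = (1/3, 8/15)
2·[CZS] = -2/15, 2·[PCS] = 1
[CZS]:[PCS] = -2/15:1 = -2/15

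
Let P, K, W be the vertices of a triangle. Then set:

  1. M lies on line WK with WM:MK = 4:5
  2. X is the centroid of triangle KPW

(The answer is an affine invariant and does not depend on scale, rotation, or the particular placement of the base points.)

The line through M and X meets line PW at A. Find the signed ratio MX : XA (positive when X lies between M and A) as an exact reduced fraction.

Work in coordinates with P = (0, 0), K = (1, 0), W = (0, 1).
1. M lies on line WK with WM:MK = 4:5 ⇒ M = (4/9, 5/9)
2. X is the centroid of triangle KPW ⇒ X = (1/3, 1/3)
line MX meets PW at A = (0, -1/3)
X = M + t·(A−M) with t = 1/4, so MX:XA = 1/4:3/4

MX:XA = 1/3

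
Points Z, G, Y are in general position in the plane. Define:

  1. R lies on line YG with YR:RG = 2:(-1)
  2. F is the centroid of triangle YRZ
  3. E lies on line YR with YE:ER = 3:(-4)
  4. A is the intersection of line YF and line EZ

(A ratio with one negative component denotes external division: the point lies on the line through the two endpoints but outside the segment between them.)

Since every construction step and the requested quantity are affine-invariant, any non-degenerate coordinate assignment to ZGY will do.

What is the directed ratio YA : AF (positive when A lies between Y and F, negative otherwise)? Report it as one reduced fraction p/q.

Choose coordinates Z = (0, 0), G = (1, 0), Y = (0, 1).
1. R lies on line YG with YR:RG = 2:(-1) ⇒ R = (2, -1)
2. F is the centroid of triangle YRZ ⇒ F = (2/3, 0)
3. E lies on line YR with YE:ER = 3:(-4) ⇒ E = (-6, 7)
4. A is the intersection of line YF and line EZ ⇒ A = (3, -7/2)
A = Y + t·(F−Y) with t = 9/2, so YA:AF = t:(1−t) = 9/2:-7/2

YA:AF = -9/7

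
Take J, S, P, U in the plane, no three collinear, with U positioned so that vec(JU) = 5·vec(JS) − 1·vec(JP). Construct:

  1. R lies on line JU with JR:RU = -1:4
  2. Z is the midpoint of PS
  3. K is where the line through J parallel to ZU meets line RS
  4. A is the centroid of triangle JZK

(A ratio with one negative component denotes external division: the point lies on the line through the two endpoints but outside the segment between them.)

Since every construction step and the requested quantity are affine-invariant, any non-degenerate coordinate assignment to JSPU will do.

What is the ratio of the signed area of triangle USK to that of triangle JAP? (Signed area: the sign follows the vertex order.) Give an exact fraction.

Work in coordinates with J = (0, 0), S = (1, 0), P = (0, 1), U = (5, -1).
1. R lies on line JU with JR:RU = -1:4 ⇒ R = (-5/3, 1/3)
2. Z is the midpoint of PS ⇒ Z = (1/2, 1/2)
3. K is where the line through J parallel to ZU meets line RS ⇒ K = (-3/5, 1/5)
4. A is the centroid of triangle JZK ⇒ A = (-1/30, 7/30)
2·[USK] = 4/5, 2·[JAP] = -1/30
[USK]:[JAP] = 4/5:-1/30 = -24

[USK]:[JAP] = -24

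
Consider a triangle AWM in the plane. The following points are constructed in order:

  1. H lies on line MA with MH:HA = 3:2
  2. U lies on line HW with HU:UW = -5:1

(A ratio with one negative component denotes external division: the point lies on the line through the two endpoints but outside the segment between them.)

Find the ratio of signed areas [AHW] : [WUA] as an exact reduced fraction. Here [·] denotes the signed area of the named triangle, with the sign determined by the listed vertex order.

[AHW]:[WUA] = 4

Set A = (0, 0), W = (1, 0), M = (0, 1); any affine frame gives the same invariant.
1. H lies on line MA with MH:HA = 3:2 ⇒ H = (0, 2/5)
2. U lies on line HW with HU:UW = -5:1 ⇒ U = (5/4, -1/10)
2·[AHW] = -2/5, 2·[WUA] = -1/10
[AHW]:[WUA] = -2/5:-1/10 = 4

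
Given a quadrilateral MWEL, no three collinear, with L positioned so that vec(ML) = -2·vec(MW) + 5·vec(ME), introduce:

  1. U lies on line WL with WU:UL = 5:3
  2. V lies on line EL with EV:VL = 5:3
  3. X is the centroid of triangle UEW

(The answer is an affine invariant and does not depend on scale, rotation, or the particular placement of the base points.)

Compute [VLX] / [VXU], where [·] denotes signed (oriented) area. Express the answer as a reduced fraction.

Assign M = (0, 0), W = (1, 0), E = (0, 1), L = (-2, 5) — the answer is frame-independent, so this choice is without loss of generality.
1. U lies on line WL with WU:UL = 5:3 ⇒ U = (-7/8, 25/8)
2. V lies on line EL with EV:VL = 5:3 ⇒ V = (-5/4, 7/2)
3. X is the centroid of triangle UEW ⇒ X = (1/24, 11/8)
2·[VLX] = -11/32, 2·[VXU] = 5/16
[VLX]:[VXU] = -11/32:5/16 = -11/10

[VLX]:[VXU] = -11/10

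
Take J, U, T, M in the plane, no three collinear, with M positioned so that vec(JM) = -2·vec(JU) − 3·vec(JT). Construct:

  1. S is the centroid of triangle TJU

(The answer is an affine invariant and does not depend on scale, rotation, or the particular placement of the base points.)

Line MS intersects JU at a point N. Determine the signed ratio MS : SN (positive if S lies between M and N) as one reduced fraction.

MS:SN = -10

Choose coordinates J = (0, 0), U = (1, 0), T = (0, 1), M = (-2, -3).
1. S is the centroid of triangle TJU ⇒ S = (1/3, 1/3)
line MS meets JU at N = (1/10, 0)
S = M + t·(N−M) with t = 10/9, so MS:SN = 10/9:-1/9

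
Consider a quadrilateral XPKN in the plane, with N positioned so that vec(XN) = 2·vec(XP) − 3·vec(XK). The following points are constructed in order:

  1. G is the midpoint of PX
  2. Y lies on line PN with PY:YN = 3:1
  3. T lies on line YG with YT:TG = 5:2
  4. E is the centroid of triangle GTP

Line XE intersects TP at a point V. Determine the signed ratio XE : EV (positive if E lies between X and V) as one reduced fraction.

Assign X = (0, 0), P = (1, 0), K = (0, 1), N = (2, -3) — the answer is frame-independent, so this choice is without loss of generality.
1. G is the midpoint of PX ⇒ G = (1/2, 0)
2. Y lies on line PN with PY:YN = 3:1 ⇒ Y = (7/4, -9/4)
3. T lies on line YG with YT:TG = 5:2 ⇒ T = (6/7, -9/14)
4. E is the centroid of triangle GTP ⇒ E = (11/14, -3/14)
line XE meets TP at V = (33/35, -9/35)
E = X + t·(V−X) with t = 5/6, so XE:EV = 5/6:1/6

XE:EV = 5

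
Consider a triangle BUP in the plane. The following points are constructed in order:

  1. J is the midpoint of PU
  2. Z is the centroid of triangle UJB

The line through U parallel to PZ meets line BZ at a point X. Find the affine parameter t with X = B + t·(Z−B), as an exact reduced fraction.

Assign B = (0, 0), U = (1, 0), P = (0, 1) — the answer is frame-independent, so this choice is without loss of generality.
1. J is the midpoint of PU ⇒ J = (1/2, 1/2)
2. Z is the centroid of triangle UJB ⇒ Z = (1/2, 1/6)
through U parallel to PZ: direction (1/2, -5/6); meets BZ at X = (5/6, 5/18)
X = B + t·(Z−B) with t = 5/3

t = 5/3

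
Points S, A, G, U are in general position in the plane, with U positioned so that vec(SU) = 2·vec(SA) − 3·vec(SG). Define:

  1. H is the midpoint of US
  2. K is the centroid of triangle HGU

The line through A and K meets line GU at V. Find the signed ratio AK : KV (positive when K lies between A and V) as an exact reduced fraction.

Assign S = (0, 0), A = (1, 0), G = (0, 1), U = (2, -3) — the answer is frame-independent, so this choice is without loss of generality.
1. H is the midpoint of US ⇒ H = (1, -3/2)
2. K is the centroid of triangle HGU ⇒ K = (1, -7/6)
line AK meets GU at V = (1, -1)
K = A + t·(V−A) with t = 7/6, so AK:KV = 7/6:-1/6

AK:KV = -7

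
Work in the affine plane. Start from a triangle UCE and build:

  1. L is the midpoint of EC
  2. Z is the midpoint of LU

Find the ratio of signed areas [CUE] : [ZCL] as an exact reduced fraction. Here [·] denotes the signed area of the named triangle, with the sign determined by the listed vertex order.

[CUE]:[ZCL] = -4

Set U = (0, 0), C = (1, 0), E = (0, 1); any affine frame gives the same invariant.
1. L is the midpoint of EC ⇒ L = (1/2, 1/2)
2. Z is the midpoint of LU ⇒ Z = (1/4, 1/4)
2·[CUE] = -1, 2·[ZCL] = 1/4
[CUE]:[ZCL] = -1:1/4 = -4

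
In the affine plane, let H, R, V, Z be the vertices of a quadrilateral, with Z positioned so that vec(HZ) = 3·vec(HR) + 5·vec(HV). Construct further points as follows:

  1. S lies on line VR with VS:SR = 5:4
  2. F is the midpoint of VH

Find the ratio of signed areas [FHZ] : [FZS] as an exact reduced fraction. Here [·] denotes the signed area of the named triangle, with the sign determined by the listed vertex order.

Work in coordinates with H = (0, 0), R = (1, 0), V = (0, 1), Z = (3, 5).
1. S lies on line VR with VS:SR = 5:4 ⇒ S = (5/9, 4/9)
2. F is the midpoint of VH ⇒ F = (0, 1/2)
2·[FHZ] = 3/2, 2·[FZS] = -8/3
[FHZ]:[FZS] = 3/2:-8/3 = -9/16

[FHZ]:[FZS] = -9/16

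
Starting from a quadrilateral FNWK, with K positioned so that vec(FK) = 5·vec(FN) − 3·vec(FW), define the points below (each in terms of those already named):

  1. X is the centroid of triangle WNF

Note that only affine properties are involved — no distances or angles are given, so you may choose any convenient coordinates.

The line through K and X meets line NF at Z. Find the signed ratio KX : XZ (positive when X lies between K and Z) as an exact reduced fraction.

KX:XZ = -10

Assign F = (0, 0), N = (1, 0), W = (0, 1), K = (5, -3) — the answer is frame-independent, so this choice is without loss of generality.
1. X is the centroid of triangle WNF ⇒ X = (1/3, 1/3)
line KX meets NF at Z = (4/5, 0)
X = K + t·(Z−K) with t = 10/9, so KX:XZ = 10/9:-1/9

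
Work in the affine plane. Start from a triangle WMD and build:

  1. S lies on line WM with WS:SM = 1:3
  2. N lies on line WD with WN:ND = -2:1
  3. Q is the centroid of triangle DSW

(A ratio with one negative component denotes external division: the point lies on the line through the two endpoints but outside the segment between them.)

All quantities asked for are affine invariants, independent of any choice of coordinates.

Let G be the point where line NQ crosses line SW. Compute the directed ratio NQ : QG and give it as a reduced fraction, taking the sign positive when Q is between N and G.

Work in coordinates with W = (0, 0), M = (1, 0), D = (0, 1).
1. S lies on line WM with WS:SM = 1:3 ⇒ S = (1/4, 0)
2. N lies on line WD with WN:ND = -2:1 ⇒ N = (0, 2)
3. Q is the centroid of triangle DSW ⇒ Q = (1/12, 1/3)
line NQ meets SW at G = (1/10, 0)
Q = N + t·(G−N) with t = 5/6, so NQ:QG = 5/6:1/6

NQ:QG = 5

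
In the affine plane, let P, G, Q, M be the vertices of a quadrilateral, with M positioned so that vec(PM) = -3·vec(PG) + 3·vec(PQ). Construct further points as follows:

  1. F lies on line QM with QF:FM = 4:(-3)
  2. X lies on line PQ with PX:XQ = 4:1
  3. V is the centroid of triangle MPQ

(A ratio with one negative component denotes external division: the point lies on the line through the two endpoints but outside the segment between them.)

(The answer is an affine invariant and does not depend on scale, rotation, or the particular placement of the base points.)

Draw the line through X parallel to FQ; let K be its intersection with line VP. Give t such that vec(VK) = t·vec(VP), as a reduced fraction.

Work in coordinates with P = (0, 0), G = (1, 0), Q = (0, 1), M = (-3, 3).
1. F lies on line QM with QF:FM = 4:(-3) ⇒ F = (-12, 9)
2. X lies on line PQ with PX:XQ = 4:1 ⇒ X = (0, 4/5)
3. V is the centroid of triangle MPQ ⇒ V = (-1, 4/3)
through X parallel to FQ: direction (12, -8); meets VP at K = (-6/5, 8/5)
K = V + t·(P−V) with t = -1/5

t = -1/5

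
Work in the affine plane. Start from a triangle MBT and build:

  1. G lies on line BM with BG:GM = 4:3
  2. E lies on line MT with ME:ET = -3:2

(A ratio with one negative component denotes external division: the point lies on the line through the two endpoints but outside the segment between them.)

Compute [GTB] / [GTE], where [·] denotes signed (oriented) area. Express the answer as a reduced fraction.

Work in coordinates with M = (0, 0), B = (1, 0), T = (0, 1).
1. G lies on line BM with BG:GM = 4:3 ⇒ G = (3/7, 0)
2. E lies on line MT with ME:ET = -3:2 ⇒ E = (0, 3)
2·[GTB] = -4/7, 2·[GTE] = -6/7
[GTB]:[GTE] = -4/7:-6/7 = 2/3

[GTB]:[GTE] = 2/3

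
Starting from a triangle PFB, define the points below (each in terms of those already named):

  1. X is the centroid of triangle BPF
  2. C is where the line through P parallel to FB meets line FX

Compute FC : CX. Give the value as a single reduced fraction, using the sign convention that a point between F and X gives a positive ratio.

FC:CX = -3/2

Assign P = (0, 0), F = (1, 0), B = (0, 1) — the answer is frame-independent, so this choice is without loss of generality.
1. X is the centroid of triangle BPF ⇒ X = (1/3, 1/3)
2. C is where the line through P parallel to FB meets line FX ⇒ C = (-1, 1)
C = F + t·(X−F) with t = 3, so FC:CX = t:(1−t) = 3:-2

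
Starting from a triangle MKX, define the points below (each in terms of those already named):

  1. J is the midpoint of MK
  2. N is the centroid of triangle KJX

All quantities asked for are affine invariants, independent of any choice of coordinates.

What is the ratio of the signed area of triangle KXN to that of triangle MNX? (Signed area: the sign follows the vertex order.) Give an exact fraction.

[KXN]:[MNX] = 1/3

Assign M = (0, 0), K = (1, 0), X = (0, 1) — the answer is frame-independent, so this choice is without loss of generality.
1. J is the midpoint of MK ⇒ J = (1/2, 0)
2. N is the centroid of triangle KJX ⇒ N = (1/2, 1/3)
2·[KXN] = 1/6, 2·[MNX] = 1/2
[KXN]:[MNX] = 1/6:1/2 = 1/3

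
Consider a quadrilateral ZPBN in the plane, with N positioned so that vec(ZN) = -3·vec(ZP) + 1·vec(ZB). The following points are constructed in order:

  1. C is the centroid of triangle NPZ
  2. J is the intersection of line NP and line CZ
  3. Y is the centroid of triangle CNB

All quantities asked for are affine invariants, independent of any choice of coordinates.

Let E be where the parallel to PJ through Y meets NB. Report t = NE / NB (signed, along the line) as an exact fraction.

Work in coordinates with Z = (0, 0), P = (1, 0), B = (0, 1), N = (-3, 1).
1. C is the centroid of triangle NPZ ⇒ C = (-2/3, 1/3)
2. J is the intersection of line NP and line CZ ⇒ J = (-1, 1/2)
3. Y is the centroid of triangle CNB ⇒ Y = (-11/9, 7/9)
through Y parallel to PJ: direction (-2, 1/2); meets NB at E = (-19/9, 1)
E = N + t·(B−N) with t = 8/27

t = 8/27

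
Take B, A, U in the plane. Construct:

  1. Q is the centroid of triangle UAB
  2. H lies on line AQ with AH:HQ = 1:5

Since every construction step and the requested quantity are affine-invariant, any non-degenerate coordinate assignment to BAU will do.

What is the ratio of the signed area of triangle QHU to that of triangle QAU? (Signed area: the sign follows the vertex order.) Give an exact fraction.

Assign B = (0, 0), A = (1, 0), U = (0, 1) — the answer is frame-independent, so this choice is without loss of generality.
1. Q is the centroid of triangle UAB ⇒ Q = (1/3, 1/3)
2. H lies on line AQ with AH:HQ = 1:5 ⇒ H = (8/9, 1/18)
2·[QHU] = 5/18, 2·[QAU] = 1/3
[QHU]:[QAU] = 5/18:1/3 = 5/6

[QHU]:[QAU] = 5/6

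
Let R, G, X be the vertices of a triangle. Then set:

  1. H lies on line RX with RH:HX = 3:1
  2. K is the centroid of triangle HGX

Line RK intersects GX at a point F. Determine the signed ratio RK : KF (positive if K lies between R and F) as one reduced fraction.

RK:KF = 11

Set R = (0, 0), G = (1, 0), X = (0, 1); any affine frame gives the same invariant.
1. H lies on line RX with RH:HX = 3:1 ⇒ H = (0, 3/4)
2. K is the centroid of triangle HGX ⇒ K = (1/3, 7/12)
line RK meets GX at F = (4/11, 7/11)
K = R + t·(F−R) with t = 11/12, so RK:KF = 11/12:1/12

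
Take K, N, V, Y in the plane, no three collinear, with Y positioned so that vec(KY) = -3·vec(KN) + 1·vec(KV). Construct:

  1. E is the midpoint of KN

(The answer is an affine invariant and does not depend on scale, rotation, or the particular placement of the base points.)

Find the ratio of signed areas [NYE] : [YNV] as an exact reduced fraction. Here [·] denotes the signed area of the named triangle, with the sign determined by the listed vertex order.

Work in coordinates with K = (0, 0), N = (1, 0), V = (0, 1), Y = (-3, 1).
1. E is the midpoint of KN ⇒ E = (1/2, 0)
2·[NYE] = 1/2, 2·[YNV] = 3
[NYE]:[YNV] = 1/2:3 = 1/6

[NYE]:[YNV] = 1/6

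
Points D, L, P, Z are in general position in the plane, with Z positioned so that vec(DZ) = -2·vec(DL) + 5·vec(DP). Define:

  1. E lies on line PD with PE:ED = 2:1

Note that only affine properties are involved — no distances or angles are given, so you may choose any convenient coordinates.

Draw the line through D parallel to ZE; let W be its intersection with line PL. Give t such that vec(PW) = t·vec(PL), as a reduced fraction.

t = -3/4

Assign D = (0, 0), L = (1, 0), P = (0, 1), Z = (-2, 5) — the answer is frame-independent, so this choice is without loss of generality.
1. E lies on line PD with PE:ED = 2:1 ⇒ E = (0, 1/3)
through D parallel to ZE: direction (2, -14/3); meets PL at W = (-3/4, 7/4)
W = P + t·(L−P) with t = -3/4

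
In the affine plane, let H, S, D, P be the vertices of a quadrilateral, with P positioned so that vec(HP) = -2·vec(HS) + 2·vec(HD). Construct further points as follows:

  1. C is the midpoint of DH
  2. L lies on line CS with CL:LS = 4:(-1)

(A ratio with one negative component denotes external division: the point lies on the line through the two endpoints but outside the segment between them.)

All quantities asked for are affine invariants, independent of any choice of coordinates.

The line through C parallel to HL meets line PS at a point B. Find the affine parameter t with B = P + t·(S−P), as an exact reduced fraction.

t = 10/13

Choose coordinates H = (0, 0), S = (1, 0), D = (0, 1), P = (-2, 2).
1. C is the midpoint of DH ⇒ C = (0, 1/2)
2. L lies on line CS with CL:LS = 4:(-1) ⇒ L = (4/3, -1/6)
through C parallel to HL: direction (4/3, -1/6); meets PS at B = (4/13, 6/13)
B = P + t·(S−P) with t = 10/13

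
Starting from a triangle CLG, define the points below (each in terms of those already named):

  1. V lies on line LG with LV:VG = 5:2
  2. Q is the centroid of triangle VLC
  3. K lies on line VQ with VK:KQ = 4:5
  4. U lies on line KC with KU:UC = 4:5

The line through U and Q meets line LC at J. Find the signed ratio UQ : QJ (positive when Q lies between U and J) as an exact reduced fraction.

Set C = (0, 0), L = (1, 0), G = (0, 1); any affine frame gives the same invariant.
1. V lies on line LG with LV:VG = 5:2 ⇒ V = (2/7, 5/7)
2. Q is the centroid of triangle VLC ⇒ Q = (3/7, 5/21)
3. K lies on line VQ with VK:KQ = 4:5 ⇒ K = (22/63, 95/189)
4. U lies on line KC with KU:UC = 4:5 ⇒ U = (110/567, 475/1701)
line UQ meets LC at J = (25/14, 0)
Q = U + t·(J−U) with t = 14/95, so UQ:QJ = 14/95:81/95

UQ:QJ = 14/81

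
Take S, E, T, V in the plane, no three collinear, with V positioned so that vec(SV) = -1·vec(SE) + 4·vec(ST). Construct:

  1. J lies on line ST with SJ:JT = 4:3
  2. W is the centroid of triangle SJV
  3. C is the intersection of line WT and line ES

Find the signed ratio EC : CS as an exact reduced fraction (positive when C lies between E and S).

EC:CS = 4/7

Assign S = (0, 0), E = (1, 0), T = (0, 1), V = (-1, 4) — the answer is frame-independent, so this choice is without loss of generality.
1. J lies on line ST with SJ:JT = 4:3 ⇒ J = (0, 4/7)
2. W is the centroid of triangle SJV ⇒ W = (-1/3, 32/21)
3. C is the intersection of line WT and line ES ⇒ C = (7/11, 0)
C = E + t·(S−E) with t = 4/11, so EC:CS = t:(1−t) = 4/11:7/11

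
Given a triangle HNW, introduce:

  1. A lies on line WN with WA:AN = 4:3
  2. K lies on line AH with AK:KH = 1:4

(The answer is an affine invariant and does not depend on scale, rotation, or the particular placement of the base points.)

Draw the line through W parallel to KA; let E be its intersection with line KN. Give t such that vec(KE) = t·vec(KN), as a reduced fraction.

Choose coordinates H = (0, 0), N = (1, 0), W = (0, 1).
1. A lies on line WN with WA:AN = 4:3 ⇒ A = (4/7, 3/7)
2. K lies on line AH with AK:KH = 1:4 ⇒ K = (16/35, 12/35)
through W parallel to KA: direction (4/35, 3/35); meets KN at E = (-4/15, 4/5)
E = K + t·(N−K) with t = -4/3

t = -4/3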